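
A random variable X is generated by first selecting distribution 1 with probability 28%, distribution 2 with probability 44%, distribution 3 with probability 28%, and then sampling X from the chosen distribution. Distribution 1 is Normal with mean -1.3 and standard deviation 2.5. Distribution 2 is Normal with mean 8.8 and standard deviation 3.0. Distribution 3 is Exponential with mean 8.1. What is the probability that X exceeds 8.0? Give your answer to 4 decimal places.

0.3706

Conditional on each component, P(X > 8.0): 1: 9.96114e-05; 2: 0.605137; 3: 0.372449.
By total probability, P(X > 8.0) = 0.28·9.96114e-05 + 0.44·0.605137 + 0.28·0.372449 = 0.370574.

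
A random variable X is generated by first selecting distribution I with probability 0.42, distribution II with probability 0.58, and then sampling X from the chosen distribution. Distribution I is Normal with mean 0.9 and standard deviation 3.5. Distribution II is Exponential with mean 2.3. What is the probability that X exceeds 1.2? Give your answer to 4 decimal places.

Conditional on each component, P(X > 1.2): I: 0.465847; II: 0.593487.
By total probability, P(X > 1.2) = 0.42·0.465847 + 0.58·0.593487 = 0.539878.

0.5399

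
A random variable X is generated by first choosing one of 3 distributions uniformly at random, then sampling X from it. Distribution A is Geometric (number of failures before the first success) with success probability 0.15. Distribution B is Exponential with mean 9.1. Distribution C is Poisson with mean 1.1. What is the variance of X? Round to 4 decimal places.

51.3006

Per component, A: μ=5.66667, E[X²]=69.8889; B: μ=9.1, E[X²]=165.62; C: μ=1.1, E[X²]=2.31.
E[X] = 0.333333·5.66667 + 0.333333·9.1 + 0.333333·1.1 = 5.28889.
E[X²] = 0.333333·69.8889 + 0.333333·165.62 + 0.333333·2.31 = 79.273.
Var(X) = E[X²] − (E[X])² = 79.273 − 27.9723 = 51.3006.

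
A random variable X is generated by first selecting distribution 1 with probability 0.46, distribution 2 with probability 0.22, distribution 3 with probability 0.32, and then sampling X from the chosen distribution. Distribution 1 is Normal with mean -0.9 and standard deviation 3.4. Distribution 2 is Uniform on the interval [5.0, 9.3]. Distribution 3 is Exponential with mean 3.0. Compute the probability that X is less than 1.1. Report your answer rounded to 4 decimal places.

Conditional on each component, P(X < 1.1): 1: 0.721813; 2: 0; 3: 0.306959.
By total probability, P(X < 1.1) = 0.46·0.721813 + 0.22·0 + 0.32·0.306959 = 0.430261.

0.4303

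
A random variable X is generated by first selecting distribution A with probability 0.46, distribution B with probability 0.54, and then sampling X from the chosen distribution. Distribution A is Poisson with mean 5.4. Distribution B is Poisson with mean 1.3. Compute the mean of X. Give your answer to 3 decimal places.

Component means — A: 5.4; B: 1.3.
E[X] = 0.46·5.4 + 0.54·1.3 = 3.186.

3.186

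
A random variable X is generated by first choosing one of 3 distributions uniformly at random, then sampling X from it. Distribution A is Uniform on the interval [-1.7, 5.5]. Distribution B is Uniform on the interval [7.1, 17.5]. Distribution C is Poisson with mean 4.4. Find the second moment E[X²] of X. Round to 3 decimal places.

For each component E[X²] = Var + (mean)², giving A: 7.93; B: 160.303; C: 23.76.
Overall E[X²] = 0.333333·7.93 + 0.333333·160.303 + 0.333333·23.76 = 63.9978.

63.998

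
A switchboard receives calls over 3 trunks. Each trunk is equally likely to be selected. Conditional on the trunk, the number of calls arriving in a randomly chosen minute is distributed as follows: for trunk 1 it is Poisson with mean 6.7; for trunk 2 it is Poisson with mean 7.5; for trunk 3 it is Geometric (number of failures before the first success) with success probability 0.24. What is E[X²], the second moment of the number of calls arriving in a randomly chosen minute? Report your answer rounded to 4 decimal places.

For each component E[X²] = Var + (mean)², giving 1: 51.59; 2: 63.75; 3: 23.2222.
Overall E[X²] = 0.333333·51.59 + 0.333333·63.75 + 0.333333·23.2222 = 46.1874.

46.1874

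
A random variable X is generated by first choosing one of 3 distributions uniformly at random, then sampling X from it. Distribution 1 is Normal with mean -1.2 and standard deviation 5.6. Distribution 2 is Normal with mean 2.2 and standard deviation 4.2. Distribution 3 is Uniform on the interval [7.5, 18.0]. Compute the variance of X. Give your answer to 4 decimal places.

Per component, 1: μ=-1.2, E[X²]=32.8; 2: μ=2.2, E[X²]=22.48; 3: μ=12.75, E[X²]=171.75.
E[X] = 0.333333·-1.2 + 0.333333·2.2 + 0.333333·12.75 = 4.58333.
E[X²] = 0.333333·32.8 + 0.333333·22.48 + 0.333333·171.75 = 75.6767.
Var(X) = E[X²] − (E[X])² = 75.6767 − 21.0069 = 54.6697.

54.6697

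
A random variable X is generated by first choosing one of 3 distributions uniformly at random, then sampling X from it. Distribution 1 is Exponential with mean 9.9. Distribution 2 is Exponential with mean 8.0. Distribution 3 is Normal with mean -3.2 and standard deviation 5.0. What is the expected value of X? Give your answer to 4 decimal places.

4.9000

Component means — 1: 9.9; 2: 8; 3: -3.2.
E[X] = 0.333333·9.9 + 0.333333·8 + 0.333333·-3.2 = 4.9.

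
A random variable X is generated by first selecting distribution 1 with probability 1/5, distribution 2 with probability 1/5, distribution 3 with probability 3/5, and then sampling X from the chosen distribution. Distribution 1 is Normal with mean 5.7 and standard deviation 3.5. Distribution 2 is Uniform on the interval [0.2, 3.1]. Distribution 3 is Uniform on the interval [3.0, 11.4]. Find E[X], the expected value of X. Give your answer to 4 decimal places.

5.7900

Component means — 1: 5.7; 2: 1.65; 3: 7.2.
E[X] = 0.2·5.7 + 0.2·1.65 + 0.6·7.2 = 5.79.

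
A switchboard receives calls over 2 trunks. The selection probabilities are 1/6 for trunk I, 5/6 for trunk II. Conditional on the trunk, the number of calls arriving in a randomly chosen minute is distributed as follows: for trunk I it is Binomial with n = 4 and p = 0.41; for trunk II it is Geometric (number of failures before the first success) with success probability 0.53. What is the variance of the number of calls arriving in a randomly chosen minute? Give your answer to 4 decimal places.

1.6344

Per component, I: μ=1.64, E[X²]=3.6572; II: μ=0.886792, E[X²]=2.45959.
E[X] = 0.166667·1.64 + 0.833333·0.886792 = 1.01233.
E[X²] = 0.166667·3.6572 + 0.833333·2.45959 = 2.6592.
Var(X) = E[X²] − (E[X])² = 2.6592 − 1.02481 = 1.63439.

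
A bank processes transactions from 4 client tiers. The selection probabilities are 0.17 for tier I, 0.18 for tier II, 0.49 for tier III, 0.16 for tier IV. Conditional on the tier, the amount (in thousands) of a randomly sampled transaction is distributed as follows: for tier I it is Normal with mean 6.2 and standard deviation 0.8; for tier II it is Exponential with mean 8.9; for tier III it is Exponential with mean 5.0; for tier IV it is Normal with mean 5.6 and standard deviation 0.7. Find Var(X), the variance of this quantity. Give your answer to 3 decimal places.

Per component, I: μ=6.2, E[X²]=39.08; II: μ=8.9, E[X²]=158.42; III: μ=5, E[X²]=50; IV: μ=5.6, E[X²]=31.85.
E[X] = 0.17·6.2 + 0.18·8.9 + 0.49·5 + 0.16·5.6 = 6.002.
E[X²] = 0.17·39.08 + 0.18·158.42 + 0.49·50 + 0.16·31.85 = 64.7552.
Var(X) = E[X²] − (E[X])² = 64.7552 − 36.024 = 28.7312.

28.731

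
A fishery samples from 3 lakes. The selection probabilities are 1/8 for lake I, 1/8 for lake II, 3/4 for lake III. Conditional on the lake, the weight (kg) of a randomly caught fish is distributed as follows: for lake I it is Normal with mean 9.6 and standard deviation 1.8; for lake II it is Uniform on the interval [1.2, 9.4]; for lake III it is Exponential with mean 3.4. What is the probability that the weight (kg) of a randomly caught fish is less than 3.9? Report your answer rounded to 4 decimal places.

Conditional on each lake, P(X < 3.9): I: 0.000770985; II: 0.329268; III: 0.682431.
By total probability, P(X < 3.9) = 0.125·0.000770985 + 0.125·0.329268 + 0.75·0.682431 = 0.553078.

0.5531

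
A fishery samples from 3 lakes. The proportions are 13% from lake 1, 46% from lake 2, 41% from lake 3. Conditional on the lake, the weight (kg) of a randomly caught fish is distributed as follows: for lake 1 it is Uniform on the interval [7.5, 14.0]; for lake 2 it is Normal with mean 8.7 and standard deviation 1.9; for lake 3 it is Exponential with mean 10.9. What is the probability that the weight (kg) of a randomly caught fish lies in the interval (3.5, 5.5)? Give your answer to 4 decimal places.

Conditional on each lake, P(3.5 < X < 5.5): 1: 0; 2: 0.0429689; 3: 0.121595.
By total probability, P(3.5 < X < 5.5) = 0.13·0 + 0.46·0.0429689 + 0.41·0.121595 = 0.0696197.

0.0696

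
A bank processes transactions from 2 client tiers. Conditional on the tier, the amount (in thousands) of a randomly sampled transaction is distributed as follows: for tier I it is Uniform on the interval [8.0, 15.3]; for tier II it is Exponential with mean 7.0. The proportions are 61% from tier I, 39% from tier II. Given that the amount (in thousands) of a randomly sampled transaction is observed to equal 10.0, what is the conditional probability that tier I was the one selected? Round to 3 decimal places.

Likelihoods f(10.0 | ·): I: 0.136986; II: 0.0342359.
Posterior ∝ prior × likelihood. Numerator for I: 0.61·0.136986 = 0.0835616.
Normalizing constant: 0.61·0.136986 + 0.39·0.0342359 = 0.0969136.
P(I | observation) = 0.0835616 / 0.0969136 = 0.862228.

0.862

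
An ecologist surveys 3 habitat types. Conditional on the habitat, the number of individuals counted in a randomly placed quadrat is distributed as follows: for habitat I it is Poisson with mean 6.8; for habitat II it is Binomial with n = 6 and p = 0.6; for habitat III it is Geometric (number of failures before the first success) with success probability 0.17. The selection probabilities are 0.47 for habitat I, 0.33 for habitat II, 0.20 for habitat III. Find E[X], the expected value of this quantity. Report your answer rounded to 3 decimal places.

5.360

Component means — I: 6.8; II: 3.6; III: 4.88235.
E[X] = 0.47·6.8 + 0.33·3.6 + 0.2·4.88235 = 5.36047.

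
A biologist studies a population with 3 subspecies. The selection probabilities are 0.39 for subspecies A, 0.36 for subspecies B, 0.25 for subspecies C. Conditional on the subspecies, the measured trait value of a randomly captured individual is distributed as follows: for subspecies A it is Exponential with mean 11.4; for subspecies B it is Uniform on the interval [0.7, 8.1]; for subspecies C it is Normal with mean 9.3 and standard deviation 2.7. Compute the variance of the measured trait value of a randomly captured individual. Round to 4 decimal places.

63.6202

Per component, A: μ=11.4, E[X²]=259.92; B: μ=4.4, E[X²]=23.9233; C: μ=9.3, E[X²]=93.78.
E[X] = 0.39·11.4 + 0.36·4.4 + 0.25·9.3 = 8.355.
E[X²] = 0.39·259.92 + 0.36·23.9233 + 0.25·93.78 = 133.426.
Var(X) = E[X²] − (E[X])² = 133.426 − 69.806 = 63.6202.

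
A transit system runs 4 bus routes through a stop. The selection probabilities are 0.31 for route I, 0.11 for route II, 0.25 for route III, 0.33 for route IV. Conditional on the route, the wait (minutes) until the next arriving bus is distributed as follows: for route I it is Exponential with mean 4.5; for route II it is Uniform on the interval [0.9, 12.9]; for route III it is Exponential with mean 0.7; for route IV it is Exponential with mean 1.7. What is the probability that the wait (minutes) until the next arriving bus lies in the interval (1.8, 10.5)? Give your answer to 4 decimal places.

0.3904

Conditional on each route, P(1.8 < X < 10.5): I: 0.573348; II: 0.725; III: 0.076426; IV: 0.344786.
By total probability, P(1.8 < X < 10.5) = 0.31·0.573348 + 0.11·0.725 + 0.25·0.076426 + 0.33·0.344786 = 0.390374.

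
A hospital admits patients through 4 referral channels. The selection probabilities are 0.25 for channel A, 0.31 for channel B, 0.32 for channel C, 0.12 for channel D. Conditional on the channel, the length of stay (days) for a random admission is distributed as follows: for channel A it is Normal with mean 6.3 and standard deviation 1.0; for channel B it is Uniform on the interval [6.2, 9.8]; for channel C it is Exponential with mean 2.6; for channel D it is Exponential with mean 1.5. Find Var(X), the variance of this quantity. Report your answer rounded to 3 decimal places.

Per component, A: μ=6.3, E[X²]=40.69; B: μ=8, E[X²]=65.08; C: μ=2.6, E[X²]=13.52; D: μ=1.5, E[X²]=4.5.
E[X] = 0.25·6.3 + 0.31·8 + 0.32·2.6 + 0.12·1.5 = 5.067.
E[X²] = 0.25·40.69 + 0.31·65.08 + 0.32·13.52 + 0.12·4.5 = 35.2137.
Var(X) = E[X²] − (E[X])² = 35.2137 − 25.6745 = 9.53921.

9.539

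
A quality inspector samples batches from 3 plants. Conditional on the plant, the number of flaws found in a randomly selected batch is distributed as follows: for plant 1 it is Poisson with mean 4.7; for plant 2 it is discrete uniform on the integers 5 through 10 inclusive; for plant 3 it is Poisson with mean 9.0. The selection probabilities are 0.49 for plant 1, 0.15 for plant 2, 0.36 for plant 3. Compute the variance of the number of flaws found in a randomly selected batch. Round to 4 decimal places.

9.9399

Per component, 1: μ=4.7, E[X²]=26.79; 2: μ=7.5, E[X²]=59.1667; 3: μ=9, E[X²]=90.
E[X] = 0.49·4.7 + 0.15·7.5 + 0.36·9 = 6.668.
E[X²] = 0.49·26.79 + 0.15·59.1667 + 0.36·90 = 54.4021.
Var(X) = E[X²] − (E[X])² = 54.4021 − 44.4622 = 9.93988.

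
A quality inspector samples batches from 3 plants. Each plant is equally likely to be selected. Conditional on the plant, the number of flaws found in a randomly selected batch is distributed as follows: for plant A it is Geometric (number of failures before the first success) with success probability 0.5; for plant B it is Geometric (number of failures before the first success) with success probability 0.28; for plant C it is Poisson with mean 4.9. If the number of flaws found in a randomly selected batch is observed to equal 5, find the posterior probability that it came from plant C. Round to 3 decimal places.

0.715

Likelihoods P(X=5 | ·): A: 0.015625; B: 0.0541777; C: 0.17529.
Posterior ∝ prior × likelihood. Numerator for C: 0.333333·0.17529 = 0.0584299.
Normalizing constant: 0.333333·0.015625 + 0.333333·0.0541777 + 0.333333·0.17529 = 0.0816974.
P(C | observation) = 0.0584299 / 0.0816974 = 0.715198.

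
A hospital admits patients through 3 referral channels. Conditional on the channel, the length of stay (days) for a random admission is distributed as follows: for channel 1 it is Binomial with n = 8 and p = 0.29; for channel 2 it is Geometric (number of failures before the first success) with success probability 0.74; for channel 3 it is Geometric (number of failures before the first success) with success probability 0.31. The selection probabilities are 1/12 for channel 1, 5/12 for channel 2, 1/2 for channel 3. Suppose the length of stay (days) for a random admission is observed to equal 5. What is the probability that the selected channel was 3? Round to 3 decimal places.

Likelihoods P(X=5 | ·): 1: 0.0411105; 2: 0.000879222; 3: 0.048485.
Posterior ∝ prior × likelihood. Numerator for 3: 0.5·0.048485 = 0.0242425.
Normalizing constant: 0.0833333·0.0411105 + 0.416667·0.000879222 + 0.5·0.048485 = 0.0280347.
P(3 | observation) = 0.0242425 / 0.0280347 = 0.864731.

0.865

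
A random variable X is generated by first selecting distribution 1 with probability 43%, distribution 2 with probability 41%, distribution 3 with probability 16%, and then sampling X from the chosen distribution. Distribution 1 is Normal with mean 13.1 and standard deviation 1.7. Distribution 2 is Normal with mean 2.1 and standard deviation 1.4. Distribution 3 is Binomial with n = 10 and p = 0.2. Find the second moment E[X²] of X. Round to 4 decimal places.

For each component E[X²] = Var + (mean)², giving 1: 174.5; 2: 6.37; 3: 5.6.
Overall E[X²] = 0.43·174.5 + 0.41·6.37 + 0.16·5.6 = 78.5427.

78.5427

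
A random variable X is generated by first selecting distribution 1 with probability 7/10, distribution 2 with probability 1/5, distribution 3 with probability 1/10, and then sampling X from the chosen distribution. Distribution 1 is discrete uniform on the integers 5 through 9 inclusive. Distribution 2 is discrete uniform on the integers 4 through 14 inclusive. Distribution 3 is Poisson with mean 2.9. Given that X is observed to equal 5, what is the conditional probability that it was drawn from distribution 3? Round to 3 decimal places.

Likelihoods P(X=5 | ·): 1: 0.2; 2: 0.0909091; 3: 0.0940491.
Posterior ∝ prior × likelihood. Numerator for 3: 0.1·0.0940491 = 0.00940491.
Normalizing constant: 0.7·0.2 + 0.2·0.0909091 + 0.1·0.0940491 = 0.167587.
P(3 | observation) = 0.00940491 / 0.167587 = 0.0561197.

0.056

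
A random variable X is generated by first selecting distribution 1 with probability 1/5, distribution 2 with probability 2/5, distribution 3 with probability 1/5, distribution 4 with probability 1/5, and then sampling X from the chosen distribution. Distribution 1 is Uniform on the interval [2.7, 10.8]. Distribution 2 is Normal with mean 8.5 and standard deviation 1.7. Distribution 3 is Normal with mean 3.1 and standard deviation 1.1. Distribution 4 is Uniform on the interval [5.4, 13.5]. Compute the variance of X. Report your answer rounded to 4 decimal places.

8.6724

Per component, 1: μ=6.75, E[X²]=51.03; 2: μ=8.5, E[X²]=75.14; 3: μ=3.1, E[X²]=10.82; 4: μ=9.45, E[X²]=94.77.
E[X] = 0.2·6.75 + 0.4·8.5 + 0.2·3.1 + 0.2·9.45 = 7.26.
E[X²] = 0.2·51.03 + 0.4·75.14 + 0.2·10.82 + 0.2·94.77 = 61.38.
Var(X) = E[X²] − (E[X])² = 61.38 − 52.7076 = 8.6724.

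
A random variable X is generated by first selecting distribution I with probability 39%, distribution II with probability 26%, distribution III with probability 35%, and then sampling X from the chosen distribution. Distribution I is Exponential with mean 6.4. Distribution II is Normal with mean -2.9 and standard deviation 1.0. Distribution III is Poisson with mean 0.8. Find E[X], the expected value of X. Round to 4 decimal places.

Component means — I: 6.4; II: -2.9; III: 0.8.
E[X] = 0.39·6.4 + 0.26·-2.9 + 0.35·0.8 = 2.022.

2.0220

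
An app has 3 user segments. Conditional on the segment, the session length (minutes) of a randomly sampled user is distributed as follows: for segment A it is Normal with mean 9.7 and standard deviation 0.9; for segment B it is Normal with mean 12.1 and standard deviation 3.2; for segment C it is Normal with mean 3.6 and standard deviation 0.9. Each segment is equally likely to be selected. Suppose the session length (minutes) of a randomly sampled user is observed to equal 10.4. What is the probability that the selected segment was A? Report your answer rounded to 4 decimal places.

Likelihoods f(10.4 | ·): A: 0.327572; B: 0.108262; C: 1.78036e-13.
Posterior ∝ prior × likelihood. Numerator for A: 0.333333·0.327572 = 0.109191.
Normalizing constant: 0.333333·0.327572 + 0.333333·0.108262 + 0.333333·1.78036e-13 = 0.145278.
P(A | observation) = 0.109191 / 0.145278 = 0.751598.

0.7516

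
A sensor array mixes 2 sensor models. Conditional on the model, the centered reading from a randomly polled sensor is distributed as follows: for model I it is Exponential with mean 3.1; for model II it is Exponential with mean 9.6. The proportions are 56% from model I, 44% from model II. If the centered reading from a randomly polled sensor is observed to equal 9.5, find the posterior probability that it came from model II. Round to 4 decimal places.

0.6689

Likelihoods f(9.5 | ·): I: 0.0150569; II: 0.038722.
Posterior ∝ prior × likelihood. Numerator for II: 0.44·0.038722 = 0.0170377.
Normalizing constant: 0.56·0.0150569 + 0.44·0.038722 = 0.0254696.
P(II | observation) = 0.0170377 / 0.0254696 = 0.668943.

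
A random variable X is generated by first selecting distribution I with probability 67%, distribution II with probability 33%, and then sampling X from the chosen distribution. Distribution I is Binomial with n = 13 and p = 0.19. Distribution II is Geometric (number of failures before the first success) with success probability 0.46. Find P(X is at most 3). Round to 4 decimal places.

0.8228

Conditional on each component, P(X ≤ 3): I: 0.777419; II: 0.914969.
By total probability, P(X ≤ 3) = 0.67·0.777419 + 0.33·0.914969 = 0.822811.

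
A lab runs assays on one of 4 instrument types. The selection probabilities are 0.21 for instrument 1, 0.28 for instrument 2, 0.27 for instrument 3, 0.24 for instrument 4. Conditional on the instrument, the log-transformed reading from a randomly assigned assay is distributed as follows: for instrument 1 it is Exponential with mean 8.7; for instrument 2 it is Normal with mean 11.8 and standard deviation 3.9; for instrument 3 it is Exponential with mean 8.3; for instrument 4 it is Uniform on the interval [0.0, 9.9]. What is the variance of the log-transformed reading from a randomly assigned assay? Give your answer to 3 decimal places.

46.804

Per component, 1: μ=8.7, E[X²]=151.38; 2: μ=11.8, E[X²]=154.45; 3: μ=8.3, E[X²]=137.78; 4: μ=4.95, E[X²]=32.67.
E[X] = 0.21·8.7 + 0.28·11.8 + 0.27·8.3 + 0.24·4.95 = 8.56.
E[X²] = 0.21·151.38 + 0.28·154.45 + 0.27·137.78 + 0.24·32.67 = 120.077.
Var(X) = E[X²] − (E[X])² = 120.077 − 73.2736 = 46.8036.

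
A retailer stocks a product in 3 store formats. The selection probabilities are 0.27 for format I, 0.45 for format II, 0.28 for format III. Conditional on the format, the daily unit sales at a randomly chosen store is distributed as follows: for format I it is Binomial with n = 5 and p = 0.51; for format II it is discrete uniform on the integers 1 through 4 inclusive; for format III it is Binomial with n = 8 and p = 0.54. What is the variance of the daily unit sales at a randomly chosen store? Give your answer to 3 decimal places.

Per component, I: μ=2.55, E[X²]=7.752; II: μ=2.5, E[X²]=7.5; III: μ=4.32, E[X²]=20.6496.
E[X] = 0.27·2.55 + 0.45·2.5 + 0.28·4.32 = 3.0231.
E[X²] = 0.27·7.752 + 0.45·7.5 + 0.28·20.6496 = 11.2499.
Var(X) = E[X²] − (E[X])² = 11.2499 − 9.13913 = 2.11079.

2.111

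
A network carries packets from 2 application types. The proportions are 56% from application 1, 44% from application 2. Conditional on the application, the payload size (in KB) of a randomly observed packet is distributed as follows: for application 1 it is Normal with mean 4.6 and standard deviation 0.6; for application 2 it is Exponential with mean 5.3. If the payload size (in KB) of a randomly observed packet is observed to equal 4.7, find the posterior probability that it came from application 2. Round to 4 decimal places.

0.0852

Likelihoods f(4.7 | ·): 1: 0.655733; 2: 0.0777311.
Posterior ∝ prior × likelihood. Numerator for 2: 0.44·0.0777311 = 0.0342017.
Normalizing constant: 0.56·0.655733 + 0.44·0.0777311 = 0.401412.
P(2 | observation) = 0.0342017 / 0.401412 = 0.0852035.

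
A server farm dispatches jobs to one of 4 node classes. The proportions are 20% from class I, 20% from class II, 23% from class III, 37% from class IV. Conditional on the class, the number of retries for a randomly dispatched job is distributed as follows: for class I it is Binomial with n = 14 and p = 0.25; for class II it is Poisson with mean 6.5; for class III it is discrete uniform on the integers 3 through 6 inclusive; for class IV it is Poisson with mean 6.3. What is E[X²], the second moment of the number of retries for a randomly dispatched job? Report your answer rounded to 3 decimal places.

For each component E[X²] = Var + (mean)², giving I: 14.875; II: 48.75; III: 21.5; IV: 45.99.
Overall E[X²] = 0.2·14.875 + 0.2·48.75 + 0.23·21.5 + 0.37·45.99 = 34.6863.

34.686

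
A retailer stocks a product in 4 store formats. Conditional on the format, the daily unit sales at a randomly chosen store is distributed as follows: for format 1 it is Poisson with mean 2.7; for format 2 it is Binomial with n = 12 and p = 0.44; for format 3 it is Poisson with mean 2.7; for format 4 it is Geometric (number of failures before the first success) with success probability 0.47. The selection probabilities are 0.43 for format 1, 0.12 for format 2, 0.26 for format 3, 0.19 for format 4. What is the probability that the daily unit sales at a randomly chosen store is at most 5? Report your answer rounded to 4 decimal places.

Conditional on each format, P(X ≤ 5): 1: 0.943268; 2: 0.555199; 3: 0.943268; 4: 0.977836.
By total probability, P(X ≤ 5) = 0.43·0.943268 + 0.12·0.555199 + 0.26·0.943268 + 0.19·0.977836 = 0.903268.

0.9033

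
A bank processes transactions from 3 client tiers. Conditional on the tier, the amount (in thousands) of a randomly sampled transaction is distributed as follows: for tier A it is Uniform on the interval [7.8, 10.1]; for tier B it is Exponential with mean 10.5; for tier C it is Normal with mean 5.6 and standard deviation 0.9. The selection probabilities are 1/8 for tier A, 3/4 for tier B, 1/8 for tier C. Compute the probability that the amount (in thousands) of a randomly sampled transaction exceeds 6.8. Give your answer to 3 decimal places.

0.529

Conditional on each tier, P(X > 6.8): A: 1; B: 0.52329; C: 0.0912112.
By total probability, P(X > 6.8) = 0.125·1 + 0.75·0.52329 + 0.125·0.0912112 = 0.528869.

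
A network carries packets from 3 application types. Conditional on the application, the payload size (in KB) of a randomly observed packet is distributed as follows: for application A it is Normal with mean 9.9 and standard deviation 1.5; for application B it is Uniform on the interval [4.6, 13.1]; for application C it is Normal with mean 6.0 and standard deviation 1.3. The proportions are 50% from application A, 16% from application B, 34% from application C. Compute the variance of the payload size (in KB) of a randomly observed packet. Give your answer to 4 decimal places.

5.7787

Per component, A: μ=9.9, E[X²]=100.26; B: μ=8.85, E[X²]=84.3433; C: μ=6, E[X²]=37.69.
E[X] = 0.5·9.9 + 0.16·8.85 + 0.34·6 = 8.406.
E[X²] = 0.5·100.26 + 0.16·84.3433 + 0.34·37.69 = 76.4395.
Var(X) = E[X²] − (E[X])² = 76.4395 − 70.6608 = 5.7787.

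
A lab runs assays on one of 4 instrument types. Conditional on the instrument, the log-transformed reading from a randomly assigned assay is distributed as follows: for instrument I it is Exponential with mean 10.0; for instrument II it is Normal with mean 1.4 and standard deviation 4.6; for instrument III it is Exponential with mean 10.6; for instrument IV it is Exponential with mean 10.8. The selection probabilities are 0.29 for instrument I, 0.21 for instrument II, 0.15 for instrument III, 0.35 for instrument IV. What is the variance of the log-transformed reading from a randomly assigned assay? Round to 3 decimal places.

104.869

Per component, I: μ=10, E[X²]=200; II: μ=1.4, E[X²]=23.12; III: μ=10.6, E[X²]=224.72; IV: μ=10.8, E[X²]=233.28.
E[X] = 0.29·10 + 0.21·1.4 + 0.15·10.6 + 0.35·10.8 = 8.564.
E[X²] = 0.29·200 + 0.21·23.12 + 0.15·224.72 + 0.35·233.28 = 178.211.
Var(X) = E[X²] − (E[X])² = 178.211 − 73.3421 = 104.869.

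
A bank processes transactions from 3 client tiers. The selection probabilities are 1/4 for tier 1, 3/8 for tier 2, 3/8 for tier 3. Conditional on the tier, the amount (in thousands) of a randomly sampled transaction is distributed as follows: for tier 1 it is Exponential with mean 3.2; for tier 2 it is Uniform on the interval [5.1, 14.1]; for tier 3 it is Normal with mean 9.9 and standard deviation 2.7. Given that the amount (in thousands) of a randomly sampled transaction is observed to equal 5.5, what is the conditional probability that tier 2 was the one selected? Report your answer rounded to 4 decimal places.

0.5922

Likelihoods f(5.5 | ·): 1: 0.0560282; 2: 0.111111; 3: 0.0391625.
Posterior ∝ prior × likelihood. Numerator for 2: 0.375·0.111111 = 0.0416667.
Normalizing constant: 0.25·0.0560282 + 0.375·0.111111 + 0.375·0.0391625 = 0.0703596.
P(2 | observation) = 0.0416667 / 0.0703596 = 0.592196.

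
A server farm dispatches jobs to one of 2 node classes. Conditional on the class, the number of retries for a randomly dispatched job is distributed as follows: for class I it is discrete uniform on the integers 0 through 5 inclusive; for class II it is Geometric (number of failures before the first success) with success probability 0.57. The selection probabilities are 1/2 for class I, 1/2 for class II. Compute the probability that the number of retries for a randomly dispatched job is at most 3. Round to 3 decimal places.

Conditional on each class, P(X ≤ 3): I: 0.666667; II: 0.965812.
By total probability, P(X ≤ 3) = 0.5·0.666667 + 0.5·0.965812 = 0.816239.

0.816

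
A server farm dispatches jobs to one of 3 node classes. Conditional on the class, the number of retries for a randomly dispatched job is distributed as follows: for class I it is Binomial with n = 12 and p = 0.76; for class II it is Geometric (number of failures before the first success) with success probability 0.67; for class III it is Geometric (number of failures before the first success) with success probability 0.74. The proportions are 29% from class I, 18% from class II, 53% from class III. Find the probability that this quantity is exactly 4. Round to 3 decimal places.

0.004

Conditional on each class, P(X = 4): I: 0.00181781; II: 0.00794567; III: 0.00338162.
By total probability, P(X = 4) = 0.29·0.00181781 + 0.18·0.00794567 + 0.53·0.00338162 = 0.00374965.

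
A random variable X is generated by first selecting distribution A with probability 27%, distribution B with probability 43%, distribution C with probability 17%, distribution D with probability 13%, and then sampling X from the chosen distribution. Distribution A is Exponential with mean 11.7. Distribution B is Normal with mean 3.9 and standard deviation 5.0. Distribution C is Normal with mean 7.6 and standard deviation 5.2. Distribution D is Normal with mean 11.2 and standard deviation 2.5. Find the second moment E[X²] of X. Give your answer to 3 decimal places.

For each component E[X²] = Var + (mean)², giving A: 273.78; B: 40.21; C: 84.8; D: 131.69.
Overall E[X²] = 0.27·273.78 + 0.43·40.21 + 0.17·84.8 + 0.13·131.69 = 122.747.

122.747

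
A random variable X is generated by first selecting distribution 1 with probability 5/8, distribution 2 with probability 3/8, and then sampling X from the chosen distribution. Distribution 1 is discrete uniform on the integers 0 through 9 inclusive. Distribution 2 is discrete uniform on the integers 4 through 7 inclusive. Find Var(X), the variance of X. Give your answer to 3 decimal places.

5.859

Per component, 1: μ=4.5, E[X²]=28.5; 2: μ=5.5, E[X²]=31.5.
E[X] = 0.625·4.5 + 0.375·5.5 = 4.875.
E[X²] = 0.625·28.5 + 0.375·31.5 = 29.625.
Var(X) = E[X²] − (E[X])² = 29.625 − 23.7656 = 5.85938.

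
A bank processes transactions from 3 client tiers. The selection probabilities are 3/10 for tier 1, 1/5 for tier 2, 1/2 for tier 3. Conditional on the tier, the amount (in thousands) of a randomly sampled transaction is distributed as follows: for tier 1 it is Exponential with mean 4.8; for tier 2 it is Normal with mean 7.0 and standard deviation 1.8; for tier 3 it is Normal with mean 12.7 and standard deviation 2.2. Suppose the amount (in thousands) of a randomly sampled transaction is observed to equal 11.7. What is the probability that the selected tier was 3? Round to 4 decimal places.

Likelihoods f(11.7 | ·): 1: 0.018204; 2: 0.00733076; 3: 0.163539.
Posterior ∝ prior × likelihood. Numerator for 3: 0.5·0.163539 = 0.0817697.
Normalizing constant: 0.3·0.018204 + 0.2·0.00733076 + 0.5·0.163539 = 0.088697.
P(3 | observation) = 0.0817697 / 0.088697 = 0.921899.

0.9219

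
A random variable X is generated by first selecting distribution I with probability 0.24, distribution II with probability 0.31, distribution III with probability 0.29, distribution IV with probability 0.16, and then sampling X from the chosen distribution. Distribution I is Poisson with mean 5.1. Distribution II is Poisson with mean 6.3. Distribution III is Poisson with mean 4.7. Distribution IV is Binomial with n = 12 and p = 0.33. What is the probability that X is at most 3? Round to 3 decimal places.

Conditional on each component, P(X ≤ 3): I: 0.251268; II: 0.126374; III: 0.309684; IV: 0.40266.
By total probability, P(X ≤ 3) = 0.24·0.251268 + 0.31·0.126374 + 0.29·0.309684 + 0.16·0.40266 = 0.253714.

0.254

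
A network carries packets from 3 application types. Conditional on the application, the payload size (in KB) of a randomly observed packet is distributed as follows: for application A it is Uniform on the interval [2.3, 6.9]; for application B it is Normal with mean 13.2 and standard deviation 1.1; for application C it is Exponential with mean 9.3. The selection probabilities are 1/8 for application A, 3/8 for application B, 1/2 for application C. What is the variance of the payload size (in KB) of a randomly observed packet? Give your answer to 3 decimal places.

51.619

Per component, A: μ=4.6, E[X²]=22.9233; B: μ=13.2, E[X²]=175.45; C: μ=9.3, E[X²]=172.98.
E[X] = 0.125·4.6 + 0.375·13.2 + 0.5·9.3 = 10.175.
E[X²] = 0.125·22.9233 + 0.375·175.45 + 0.5·172.98 = 155.149.
Var(X) = E[X²] − (E[X])² = 155.149 − 103.531 = 51.6185.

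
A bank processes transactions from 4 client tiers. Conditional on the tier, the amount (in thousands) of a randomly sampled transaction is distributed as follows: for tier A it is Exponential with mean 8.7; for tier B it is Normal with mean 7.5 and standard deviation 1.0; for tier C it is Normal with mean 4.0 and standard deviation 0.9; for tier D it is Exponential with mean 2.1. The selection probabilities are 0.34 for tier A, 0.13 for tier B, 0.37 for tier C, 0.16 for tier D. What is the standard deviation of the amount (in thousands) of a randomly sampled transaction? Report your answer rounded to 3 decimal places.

Per component, A: μ=8.7, E[X²]=151.38; B: μ=7.5, E[X²]=57.25; C: μ=4, E[X²]=16.81; D: μ=2.1, E[X²]=8.82.
E[X] = 0.34·8.7 + 0.13·7.5 + 0.37·4 + 0.16·2.1 = 5.749.
E[X²] = 0.34·151.38 + 0.13·57.25 + 0.37·16.81 + 0.16·8.82 = 66.5426.
Var(X) = E[X²] − (E[X])² = 66.5426 − 33.051 = 33.4916.
SD(X) = √33.4916 = 5.78719.

5.787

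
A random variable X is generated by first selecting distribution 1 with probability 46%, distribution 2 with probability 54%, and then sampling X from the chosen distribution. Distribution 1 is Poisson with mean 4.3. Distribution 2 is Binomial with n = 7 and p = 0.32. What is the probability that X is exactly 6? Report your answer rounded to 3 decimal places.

Conditional on each component, P(X = 6): 1: 0.119127; 2: 0.00511101.
By total probability, P(X = 6) = 0.46·0.119127 + 0.54·0.00511101 = 0.0575586.

0.058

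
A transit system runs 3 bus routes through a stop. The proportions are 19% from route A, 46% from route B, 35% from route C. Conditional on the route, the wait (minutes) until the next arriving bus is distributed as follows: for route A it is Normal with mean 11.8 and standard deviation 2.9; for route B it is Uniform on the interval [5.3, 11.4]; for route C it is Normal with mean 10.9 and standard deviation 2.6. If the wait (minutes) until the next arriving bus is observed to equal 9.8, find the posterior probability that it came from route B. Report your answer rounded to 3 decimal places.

Likelihoods f(9.8 | ·): A: 0.108451; B: 0.163934; C: 0.140304.
Posterior ∝ prior × likelihood. Numerator for B: 0.46·0.163934 = 0.0754098.
Normalizing constant: 0.19·0.108451 + 0.46·0.163934 + 0.35·0.140304 = 0.145122.
P(B | observation) = 0.0754098 / 0.145122 = 0.519632.

0.520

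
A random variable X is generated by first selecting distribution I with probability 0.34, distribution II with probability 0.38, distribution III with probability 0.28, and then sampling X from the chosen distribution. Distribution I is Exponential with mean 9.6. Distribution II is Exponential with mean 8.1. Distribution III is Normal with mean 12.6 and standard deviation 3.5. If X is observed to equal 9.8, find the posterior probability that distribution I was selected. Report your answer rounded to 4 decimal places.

0.2556

Likelihoods f(9.8 | ·): I: 0.0375307; II: 0.036819; III: 0.082769.
Posterior ∝ prior × likelihood. Numerator for I: 0.34·0.0375307 = 0.0127604.
Normalizing constant: 0.34·0.0375307 + 0.38·0.036819 + 0.28·0.082769 = 0.049927.
P(I | observation) = 0.0127604 / 0.049927 = 0.255582.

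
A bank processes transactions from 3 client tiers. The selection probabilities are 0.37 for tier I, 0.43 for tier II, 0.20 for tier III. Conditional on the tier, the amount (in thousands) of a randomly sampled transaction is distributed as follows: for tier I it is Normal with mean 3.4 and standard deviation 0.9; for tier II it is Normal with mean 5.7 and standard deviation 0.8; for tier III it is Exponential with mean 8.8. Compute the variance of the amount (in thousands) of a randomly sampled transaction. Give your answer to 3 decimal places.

Per component, I: μ=3.4, E[X²]=12.37; II: μ=5.7, E[X²]=33.13; III: μ=8.8, E[X²]=154.88.
E[X] = 0.37·3.4 + 0.43·5.7 + 0.2·8.8 = 5.469.
E[X²] = 0.37·12.37 + 0.43·33.13 + 0.2·154.88 = 49.7988.
Var(X) = E[X²] − (E[X])² = 49.7988 − 29.91 = 19.8888.

19.889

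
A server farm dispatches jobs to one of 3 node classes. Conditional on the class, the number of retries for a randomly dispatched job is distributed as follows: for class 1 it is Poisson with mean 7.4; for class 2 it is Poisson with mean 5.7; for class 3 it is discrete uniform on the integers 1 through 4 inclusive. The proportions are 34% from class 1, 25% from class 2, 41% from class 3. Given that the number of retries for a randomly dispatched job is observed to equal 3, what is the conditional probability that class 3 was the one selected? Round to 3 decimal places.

0.720

Likelihoods P(X=3 | ·): 1: 0.0412824; 2: 0.103275; 3: 0.25.
Posterior ∝ prior × likelihood. Numerator for 3: 0.41·0.25 = 0.1025.
Normalizing constant: 0.34·0.0412824 + 0.25·0.103275 + 0.41·0.25 = 0.142355.
P(3 | observation) = 0.1025 / 0.142355 = 0.720032.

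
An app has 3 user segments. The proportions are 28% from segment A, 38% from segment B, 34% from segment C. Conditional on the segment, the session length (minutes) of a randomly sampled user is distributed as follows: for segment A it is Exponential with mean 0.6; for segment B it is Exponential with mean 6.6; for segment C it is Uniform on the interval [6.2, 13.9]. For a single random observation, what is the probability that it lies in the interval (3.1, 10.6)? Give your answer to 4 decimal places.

0.3572

Conditional on each segment, P(3.1 < X < 10.6): A: 0.00570353; B: 0.424515; C: 0.571429.
By total probability, P(3.1 < X < 10.6) = 0.28·0.00570353 + 0.38·0.424515 + 0.34·0.571429 = 0.357198.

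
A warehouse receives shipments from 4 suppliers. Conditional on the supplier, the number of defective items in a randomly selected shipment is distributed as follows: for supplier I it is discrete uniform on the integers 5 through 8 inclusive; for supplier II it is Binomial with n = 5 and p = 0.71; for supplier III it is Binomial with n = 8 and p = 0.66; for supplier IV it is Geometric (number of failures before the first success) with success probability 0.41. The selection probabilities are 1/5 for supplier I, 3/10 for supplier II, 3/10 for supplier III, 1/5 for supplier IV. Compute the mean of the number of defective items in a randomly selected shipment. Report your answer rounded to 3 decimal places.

4.237

Component means — I: 6.5; II: 3.55; III: 5.28; IV: 1.43902.
E[X] = 0.2·6.5 + 0.3·3.55 + 0.3·5.28 + 0.2·1.43902 = 4.2368.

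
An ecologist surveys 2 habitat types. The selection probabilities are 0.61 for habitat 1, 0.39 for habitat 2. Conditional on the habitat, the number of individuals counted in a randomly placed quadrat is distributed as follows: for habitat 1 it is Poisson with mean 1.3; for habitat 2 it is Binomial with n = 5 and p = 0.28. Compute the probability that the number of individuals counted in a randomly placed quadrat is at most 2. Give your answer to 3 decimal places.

Conditional on each habitat, P(X ≤ 2): 1: 0.857112; 2: 0.862352.
By total probability, P(X ≤ 2) = 0.61·0.857112 + 0.39·0.862352 = 0.859156.

0.859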